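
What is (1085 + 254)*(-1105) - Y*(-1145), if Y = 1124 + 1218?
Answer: 1201995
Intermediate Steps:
Y = 2342
(1085 + 254)*(-1105) - Y*(-1145) = (1085 + 254)*(-1105) - 2342*(-1145) = 1339*(-1105) - 1*(-2681590) = -1479595 + 2681590 = 1201995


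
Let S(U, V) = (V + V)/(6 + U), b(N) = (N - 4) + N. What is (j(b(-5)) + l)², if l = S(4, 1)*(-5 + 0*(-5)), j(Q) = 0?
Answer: 1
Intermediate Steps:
b(N) = -4 + 2*N (b(N) = (-4 + N) + N = -4 + 2*N)
S(U, V) = 2*V/(6 + U) (S(U, V) = (2*V)/(6 + U) = 2*V/(6 + U))
l = -1 (l = (2*1/(6 + 4))*(-5 + 0*(-5)) = (2*1/10)*(-5 + 0) = (2*1*(⅒))*(-5) = (⅕)*(-5) = -1)
(j(b(-5)) + l)² = (0 - 1)² = (-1)² = 1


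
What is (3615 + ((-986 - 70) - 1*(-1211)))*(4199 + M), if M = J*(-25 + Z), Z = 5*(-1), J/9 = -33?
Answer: 49420930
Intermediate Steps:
J = -297 (J = 9*(-33) = -297)
Z = -5
M = 8910 (M = -297*(-25 - 5) = -297*(-30) = 8910)
(3615 + ((-986 - 70) - 1*(-1211)))*(4199 + M) = (3615 + ((-986 - 70) - 1*(-1211)))*(4199 + 8910) = (3615 + (-1056 + 1211))*13109 = (3615 + 155)*13109 = 3770*13109 = 49420930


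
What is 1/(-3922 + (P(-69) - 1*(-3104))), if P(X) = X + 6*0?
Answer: -1/887 ≈ -0.0011274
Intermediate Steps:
P(X) = X (P(X) = X + 0 = X)
1/(-3922 + (P(-69) - 1*(-3104))) = 1/(-3922 + (-69 - 1*(-3104))) = 1/(-3922 + (-69 + 3104)) = 1/(-3922 + 3035) = 1/(-887) = -1/887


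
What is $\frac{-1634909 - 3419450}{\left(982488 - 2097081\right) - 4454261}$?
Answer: $\frac{5054359}{5568854} \approx 0.90761$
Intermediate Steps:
$\frac{-1634909 - 3419450}{\left(982488 - 2097081\right) - 4454261} = - \frac{5054359}{\left(982488 - 2097081\right) - 4454261} = - \frac{5054359}{-1114593 - 4454261} = - \frac{5054359}{-5568854} = \left(-5054359\right) \left(- \frac{1}{5568854}\right) = \frac{5054359}{5568854}$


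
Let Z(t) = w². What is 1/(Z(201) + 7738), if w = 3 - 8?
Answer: 1/7763 ≈ 0.00012882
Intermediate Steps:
w = -5
Z(t) = 25 (Z(t) = (-5)² = 25)
1/(Z(201) + 7738) = 1/(25 + 7738) = 1/7763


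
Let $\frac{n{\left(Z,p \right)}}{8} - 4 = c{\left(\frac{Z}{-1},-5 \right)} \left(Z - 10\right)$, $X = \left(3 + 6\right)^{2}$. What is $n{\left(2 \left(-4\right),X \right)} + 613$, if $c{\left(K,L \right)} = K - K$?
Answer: $645$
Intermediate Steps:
$X = 81$ ($X = 9^{2} = 81$)
$c{\left(K,L \right)} = 0$
$n{\left(Z,p \right)} = 32$ ($n{\left(Z,p \right)} = 32 + 8 \cdot 0 \left(Z - 10\right) = 32 + 8 \cdot 0 \left(-10 + Z\right) = 32 + 8 \cdot 0 = 32 + 0 = 32$)
$n{\left(2 \left(-4\right),X \right)} + 613 = 32 + 613 = 645$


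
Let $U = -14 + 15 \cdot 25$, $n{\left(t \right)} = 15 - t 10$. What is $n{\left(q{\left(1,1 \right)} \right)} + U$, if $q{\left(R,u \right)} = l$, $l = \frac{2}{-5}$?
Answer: $380$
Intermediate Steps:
$l = - \frac{2}{5}$ ($l = 2 \left(- \frac{1}{5}\right) = - \frac{2}{5} \approx -0.4$)
$q{\left(R,u \right)} = - \frac{2}{5}$
$n{\left(t \right)} = 15 - 10 t$
$U = 361$ ($U = -14 + 375 = 361$)
$n{\left(q{\left(1,1 \right)} \right)} + U = \left(15 - -4\right) + 361 = \left(15 + 4\right) + 361 = 19 + 361 = 380$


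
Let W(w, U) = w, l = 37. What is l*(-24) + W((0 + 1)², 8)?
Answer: -887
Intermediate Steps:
l*(-24) + W((0 + 1)², 8) = 37*(-24) + (0 + 1)² = -888 + 1² = -888 + 1 = -887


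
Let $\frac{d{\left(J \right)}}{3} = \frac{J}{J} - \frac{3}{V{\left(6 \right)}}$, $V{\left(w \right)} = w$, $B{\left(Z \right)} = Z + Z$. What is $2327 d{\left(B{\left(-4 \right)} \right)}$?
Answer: $\frac{6981}{2} \approx 3490.5$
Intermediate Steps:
$B{\left(Z \right)} = 2 Z$
$d{\left(J \right)} = \frac{3}{2}$ ($d{\left(J \right)} = 3 \left(\frac{J}{J} - \frac{3}{6}\right) = 3 \left(1 - \frac{1}{2}\right) = 3 \cdot \frac{1}{2} = \frac{3}{2}$)
$2327 d{\left(B{\left(-4 \right)} \right)} = 2327 \cdot \frac{3}{2} = \frac{6981}{2}$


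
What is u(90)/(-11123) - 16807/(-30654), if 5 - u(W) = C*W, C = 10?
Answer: 214379591/340964442 ≈ 0.62875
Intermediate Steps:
u(W) = 5 - 10*W
u(90)/(-11123) - 16807/(-30654) = (5 - 10*90)/(-11123) - 16807/(-30654) = (5 - 900)*(-1/11123) - 16807*(-1/30654) = -895*(-1/11123) + 16807/30654 = 895/11123 + 16807/30654 = 214379591/340964442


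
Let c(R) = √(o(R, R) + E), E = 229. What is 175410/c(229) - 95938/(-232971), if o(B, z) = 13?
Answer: 95938/232971 + 87705*√2/11 ≈ 11276.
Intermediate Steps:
c(R) = 11*√2 (c(R) = √(13 + 229) = √242 = 11*√2)
175410/c(229) - 95938/(-232971) = 175410/((11*√2)) - 95938/(-232971) = 175410*(√2/22) - 95938*(-1/232971) = 87705*√2/11 + 95938/232971 = 95938/232971 + 87705*√2/11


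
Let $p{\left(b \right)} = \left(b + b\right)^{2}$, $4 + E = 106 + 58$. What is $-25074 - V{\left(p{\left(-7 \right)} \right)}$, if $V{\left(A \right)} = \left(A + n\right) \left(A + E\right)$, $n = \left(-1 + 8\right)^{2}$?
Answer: $-112294$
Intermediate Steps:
$E = 160$ ($E = -4 + \left(106 + 58\right) = -4 + 164 = 160$)
$p{\left(b \right)} = 4 b^{2}$ ($p{\left(b \right)} = \left(2 b\right)^{2} = 4 b^{2}$)
$n = 49$ ($n = 7^{2} = 49$)
$V{\left(A \right)} = \left(49 + A\right) \left(160 + A\right)$ ($V{\left(A \right)} = \left(A + 49\right) \left(A + 160\right) = \left(49 + A\right) \left(160 + A\right)$)
$-25074 - V{\left(p{\left(-7 \right)} \right)} = -25074 - \left(7840 + \left(4 \left(-7\right)^{2}\right)^{2} + 209 \cdot 4 \left(-7\right)^{2}\right) = -25074 - \left(7840 + \left(4 \cdot 49\right)^{2} + 209 \cdot 4 \cdot 49\right) = -25074 - \left(7840 + 196^{2} + 209 \cdot 196\right) = -25074 - \left(7840 + 38416 + 40964\right) = -25074 - 87220 = -112294$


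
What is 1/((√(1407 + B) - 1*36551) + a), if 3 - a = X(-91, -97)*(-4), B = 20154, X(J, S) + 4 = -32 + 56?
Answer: -12156/443297821 - √21561/1329893463 ≈ -2.7532e-5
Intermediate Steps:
X(J, S) = 20 (X(J, S) = -4 + (-32 + 56) = -4 + 24 = 20)
a = 83 (a = 3 - 20*(-4) = 3 - 1*(-80) = 3 + 80 = 83)
1/((√(1407 + B) - 1*36551) + a) = 1/((√(1407 + 20154) - 1*36551) + 83) = 1/((√21561 - 36551) + 83) = 1/((-36551 + √21561) + 83) = 1/(-36468 + √21561)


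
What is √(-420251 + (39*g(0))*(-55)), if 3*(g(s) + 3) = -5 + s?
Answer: I*√410241 ≈ 640.5*I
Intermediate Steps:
g(s) = -14/3 + s/3 (g(s) = -3 + (-5 + s)/3 = -3 + (-5/3 + s/3) = -14/3 + s/3)
√(-420251 + (39*g(0))*(-55)) = √(-420251 + (39*(-14/3 + (⅓)*0))*(-55)) = √(-420251 + (39*(-14/3 + 0))*(-55)) = √(-420251 + (39*(-14/3))*(-55)) = √(-420251 - 182*(-55)) = √(-420251 + 10010) = √(-410241) = I*√410241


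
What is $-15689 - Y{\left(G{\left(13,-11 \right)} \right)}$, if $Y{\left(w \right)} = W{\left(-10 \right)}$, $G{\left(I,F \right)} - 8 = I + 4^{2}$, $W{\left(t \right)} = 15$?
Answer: $-15704$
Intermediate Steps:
$G{\left(I,F \right)} = 24 + I$ ($G{\left(I,F \right)} = 8 + \left(I + 4^{2}\right) = 8 + \left(I + 16\right) = 8 + \left(16 + I\right) = 24 + I$)
$Y{\left(w \right)} = 15$
$-15689 - Y{\left(G{\left(13,-11 \right)} \right)} = -15689 - 15 = -15704$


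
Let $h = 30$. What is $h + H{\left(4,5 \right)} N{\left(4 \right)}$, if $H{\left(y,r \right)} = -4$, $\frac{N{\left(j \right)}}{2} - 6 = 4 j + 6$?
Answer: $-194$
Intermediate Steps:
$N{\left(j \right)} = 24 + 8 j$ ($N{\left(j \right)} = 12 + 2 \left(4 j + 6\right) = 12 + 2 \left(6 + 4 j\right) = 12 + \left(12 + 8 j\right) = 24 + 8 j$)
$h + H{\left(4,5 \right)} N{\left(4 \right)} = 30 - 4 \left(24 + 8 \cdot 4\right) = 30 - 4 \left(24 + 32\right) = 30 - 224 = -194$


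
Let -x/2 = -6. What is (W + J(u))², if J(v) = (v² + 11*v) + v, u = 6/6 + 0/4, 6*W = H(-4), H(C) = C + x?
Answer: 1849/9 ≈ 205.44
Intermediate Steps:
x = 12 (x = -2*(-6) = 12)
H(C) = 12 + C (H(C) = C + 12 = 12 + C)
W = 4/3 (W = (12 - 4)/6 = (⅙)*8 = 4/3 ≈ 1.3333)
u = 1 (u = 6*(⅙) + 0*(¼) = 1 + 0 = 1)
J(v) = v² + 12*v
(W + J(u))² = (4/3 + 1*(12 + 1))² = (4/3 + 1*13)² = (4/3 + 13)² = (43/3)² = 1849/9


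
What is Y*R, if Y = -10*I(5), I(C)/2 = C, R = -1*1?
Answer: 100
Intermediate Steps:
R = -1
I(C) = 2*C
Y = -100 (Y = -20*5 = -10*10 = -100)
Y*R = -100*(-1) = 100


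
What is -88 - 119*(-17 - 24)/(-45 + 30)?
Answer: -6199/15 ≈ -413.27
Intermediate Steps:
-88 - 119*(-17 - 24)/(-45 + 30) = -88 - (-4879)/(-15) = -88 - (-4879)*(-1)/15 = -88 - 119*41/15 = -88 - 4879/15 = -6199/15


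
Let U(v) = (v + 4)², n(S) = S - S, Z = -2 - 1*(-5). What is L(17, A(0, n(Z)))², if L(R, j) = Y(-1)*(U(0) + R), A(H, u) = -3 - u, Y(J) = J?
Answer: 1089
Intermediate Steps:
Z = 3 (Z = -2 + 5 = 3)
n(S) = 0
U(v) = (4 + v)²
L(R, j) = -16 - R (L(R, j) = -((4 + 0)² + R) = -(4² + R) = -(16 + R) = -16 - R)
L(17, A(0, n(Z)))² = (-16 - 1*17)² = (-16 - 17)² = (-33)² = 1089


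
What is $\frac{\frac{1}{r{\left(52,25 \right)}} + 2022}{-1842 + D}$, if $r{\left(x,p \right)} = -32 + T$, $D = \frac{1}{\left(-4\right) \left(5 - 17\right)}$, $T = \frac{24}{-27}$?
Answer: $- \frac{3591018}{3271355} \approx -1.0977$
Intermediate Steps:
$T = - \frac{8}{9}$ ($T = 24 \left(- \frac{1}{27}\right) = - \frac{8}{9} \approx -0.88889$)
$D = \frac{1}{48}$ ($D = \frac{1}{\left(-4\right) \left(-12\right)} = \frac{1}{48} \approx 0.020833$)
$r{\left(x,p \right)} = - \frac{296}{9}$ ($r{\left(x,p \right)} = -32 - \frac{8}{9} = - \frac{296}{9}$)
$\frac{\frac{1}{r{\left(52,25 \right)}} + 2022}{-1842 + D} = \frac{\frac{1}{- \frac{296}{9}} + 2022}{-1842 + \frac{1}{48}} = \frac{- \frac{9}{296} + 2022}{- \frac{88415}{48}} = \frac{598503}{296} \left(- \frac{48}{88415}\right) = - \frac{3591018}{3271355}$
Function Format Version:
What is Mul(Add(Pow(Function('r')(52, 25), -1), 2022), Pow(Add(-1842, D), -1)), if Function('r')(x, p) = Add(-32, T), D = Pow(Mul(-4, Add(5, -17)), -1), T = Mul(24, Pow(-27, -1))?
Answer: Rational(-3591018, 3271355) ≈ -1.0977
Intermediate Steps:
T = Rational(-8, 9) (T = Mul(24, Rational(-1, 27)) = Rational(-8, 9) ≈ -0.88889)
D = Rational(1, 48) (D = Pow(Mul(-4, -12), -1) = Pow(48, -1) = Rational(1, 48) ≈ 0.020833)
Function('r')(x, p) = Rational(-296, 9) (Function('r')(x, p) = Add(-32, Rational(-8, 9)) = Rational(-296, 9))
Mul(Add(Pow(Function('r')(52, 25), -1), 2022), Pow(Add(-1842, D), -1)) = Mul(Add(Pow(Rational(-296, 9), -1), 2022), Pow(Add(-1842, Rational(1, 48)), -1)) = Mul(Add(Rational(-9, 296), 2022), Pow(Rational(-88415, 48), -1)) = Mul(Rational(598503, 296), Rational(-48, 88415)) = Rational(-3591018, 3271355)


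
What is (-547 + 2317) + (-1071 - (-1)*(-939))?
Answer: -240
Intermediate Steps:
(-547 + 2317) + (-1071 - (-1)*(-939)) = 1770 + (-1071 - 1*939) = 1770 + (-1071 - 939) = 1770 - 2010 = -240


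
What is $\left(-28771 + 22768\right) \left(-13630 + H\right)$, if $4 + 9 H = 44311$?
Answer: $52268121$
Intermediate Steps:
$H = 4923$ ($H = - \frac{4}{9} + \frac{1}{9} \cdot 44311 = - \frac{4}{9} + \frac{44311}{9} = 4923$)
$\left(-28771 + 22768\right) \left(-13630 + H\right) = \left(-28771 + 22768\right) \left(-13630 + 4923\right) = \left(-6003\right) \left(-8707\right) = 52268121$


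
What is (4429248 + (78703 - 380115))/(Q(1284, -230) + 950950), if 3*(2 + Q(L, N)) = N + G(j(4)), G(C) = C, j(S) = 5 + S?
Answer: 12383508/2852623 ≈ 4.3411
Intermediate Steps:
Q(L, N) = 1 + N/3 (Q(L, N) = -2 + (N + (5 + 4))/3 = -2 + (N + 9)/3 = -2 + (9 + N)/3 = -2 + (3 + N/3) = 1 + N/3)
(4429248 + (78703 - 380115))/(Q(1284, -230) + 950950) = (4429248 + (78703 - 380115))/((1 + (⅓)*(-230)) + 950950) = (4429248 - 301412)/((1 - 230/3) + 950950) = 4127836/(-227/3 + 950950) = 4127836/(2852623/3) = 4127836*(3/2852623) = 12383508/2852623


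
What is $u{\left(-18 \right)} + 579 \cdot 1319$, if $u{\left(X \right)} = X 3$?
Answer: $763647$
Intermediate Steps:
$u{\left(X \right)} = 3 X$
$u{\left(-18 \right)} + 579 \cdot 1319 = 3 \left(-18\right) + 579 \cdot 1319 = -54 + 763701 = 763647$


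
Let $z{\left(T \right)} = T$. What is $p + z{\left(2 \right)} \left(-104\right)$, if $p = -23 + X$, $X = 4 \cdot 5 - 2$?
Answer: $-213$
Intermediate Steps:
$X = 18$ ($X = 20 - 2 = 18$)
$p = -5$ ($p = -23 + 18 = -5$)
$p + z{\left(2 \right)} \left(-104\right) = -5 + 2 \left(-104\right) = -5 - 208 = -213$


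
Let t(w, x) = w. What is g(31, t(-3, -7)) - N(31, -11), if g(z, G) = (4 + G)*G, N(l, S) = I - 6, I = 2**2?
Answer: -1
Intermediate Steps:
I = 4
N(l, S) = -2 (N(l, S) = 4 - 6 = -2)
g(z, G) = G*(4 + G)
g(31, t(-3, -7)) - N(31, -11) = -3*(4 - 3) - 1*(-2) = -3*1 + 2 = -3 + 2 = -1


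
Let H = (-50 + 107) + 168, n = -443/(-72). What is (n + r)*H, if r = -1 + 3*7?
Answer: 47075/8 ≈ 5884.4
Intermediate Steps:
n = 443/72 (n = -443*(-1/72) = 443/72 ≈ 6.1528)
r = 20 (r = -1 + 21 = 20)
H = 225 (H = 57 + 168 = 225)
(n + r)*H = (443/72 + 20)*225 = (1883/72)*225 = 47075/8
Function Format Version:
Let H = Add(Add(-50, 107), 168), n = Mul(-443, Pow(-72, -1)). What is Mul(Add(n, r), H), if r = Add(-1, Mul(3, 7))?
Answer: Rational(47075, 8) ≈ 5884.4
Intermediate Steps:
n = Rational(443, 72) (n = Mul(-443, Rational(-1, 72)) = Rational(443, 72) ≈ 6.1528)
r = 20 (r = Add(-1, 21) = 20)
H = 225 (H = Add(57, 168) = 225)
Mul(Add(n, r), H) = Mul(Add(Rational(443, 72), 20), 225) = Mul(Rational(1883, 72), 225) = Rational(47075, 8)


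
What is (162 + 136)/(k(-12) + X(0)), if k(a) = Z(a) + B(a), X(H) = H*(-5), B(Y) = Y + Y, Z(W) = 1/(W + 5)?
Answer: -2086/169 ≈ -12.343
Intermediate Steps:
Z(W) = 1/(5 + W)
B(Y) = 2*Y
X(H) = -5*H
k(a) = 1/(5 + a) + 2*a
(162 + 136)/(k(-12) + X(0)) = (162 + 136)/((1 + 2*(-12)*(5 - 12))/(5 - 12) - 5*0) = 298/((1 + 2*(-12)*(-7))/(-7) + 0) = 298/(-(1 + 168)/7 + 0) = 298/(-⅐*169 + 0) = 298/(-169/7 + 0) = 298/(-169/7) = 298*(-7/169) = -2086/169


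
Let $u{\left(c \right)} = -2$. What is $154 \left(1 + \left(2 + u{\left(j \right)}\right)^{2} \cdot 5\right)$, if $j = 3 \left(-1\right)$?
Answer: $154$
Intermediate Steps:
$j = -3$
$154 \left(1 + \left(2 + u{\left(j \right)}\right)^{2} \cdot 5\right) = 154 \left(1 + \left(2 - 2\right)^{2} \cdot 5\right) = 154 \left(1 + 0^{2} \cdot 5\right) = 154 \left(1 + 0 \cdot 5\right) = 154 \left(1 + 0\right) = 154 \cdot 1 = 154$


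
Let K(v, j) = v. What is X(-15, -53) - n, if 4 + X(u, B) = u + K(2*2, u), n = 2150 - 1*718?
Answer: -1447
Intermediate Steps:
n = 1432 (n = 2150 - 718 = 1432)
X(u, B) = u (X(u, B) = -4 + (u + 2*2) = -4 + (u + 4) = -4 + (4 + u) = u)
X(-15, -53) - n = -15 - 1*1432 = -15 - 1432 = -1447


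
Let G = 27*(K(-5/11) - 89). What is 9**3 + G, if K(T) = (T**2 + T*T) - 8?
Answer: -227340/121 ≈ -1878.8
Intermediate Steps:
K(T) = -8 + 2*T**2 (K(T) = (T**2 + T**2) - 8 = 2*T**2 - 8 = -8 + 2*T**2)
G = -315549/121 (G = 27*((-8 + 2*(-5/11)**2) - 89) = 27*((-8 + 2*(25/121)) - 89) = 27*((-8 + 50/121) - 89) = 27*(-918/121 - 89) = 27*(-11687/121) = -315549/121 ≈ -2607.8)
9**3 + G = 9**3 - 315549/121 = 729 - 315549/121 = -227340/121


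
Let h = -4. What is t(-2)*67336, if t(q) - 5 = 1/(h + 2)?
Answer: 303012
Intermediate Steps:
t(q) = 9/2 (t(q) = 5 + 1/(-4 + 2) = 5 + 1/(-2) = 5 - 1/2 = 9/2)
t(-2)*67336 = (9/2)*67336 = 303012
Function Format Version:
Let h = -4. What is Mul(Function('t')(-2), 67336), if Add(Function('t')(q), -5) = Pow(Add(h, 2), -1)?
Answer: 303012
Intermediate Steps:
Function('t')(q) = Rational(9, 2) (Function('t')(q) = Add(5, Pow(Add(-4, 2), -1)) = Add(5, Pow(-2, -1)) = Add(5, Rational(-1, 2)) = Rational(9, 2))
Mul(Function('t')(-2), 67336) = Mul(Rational(9, 2), 67336) = 303012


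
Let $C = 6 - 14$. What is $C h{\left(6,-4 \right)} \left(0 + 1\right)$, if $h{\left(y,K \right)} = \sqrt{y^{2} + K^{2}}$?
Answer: $- 16 \sqrt{13} \approx -57.689$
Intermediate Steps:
$h{\left(y,K \right)} = \sqrt{K^{2} + y^{2}}$
$C = -8$ ($C = 6 - 14 = -8$)
$C h{\left(6,-4 \right)} \left(0 + 1\right) = - 8 \sqrt{\left(-4\right)^{2} + 6^{2}} \left(0 + 1\right) = - 8 \sqrt{16 + 36} \cdot 1 = - 8 \sqrt{52} \cdot 1 = - 8 \cdot 2 \sqrt{13} \cdot 1 = - 8 \cdot 2 \sqrt{13} = - 16 \sqrt{13}$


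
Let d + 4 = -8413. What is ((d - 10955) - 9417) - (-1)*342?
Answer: -28447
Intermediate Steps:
d = -8417 (d = -4 - 8413 = -8417)
((d - 10955) - 9417) - (-1)*342 = ((-8417 - 10955) - 9417) - (-1)*342 = (-19372 - 9417) - 1*(-342) = -28789 + 342 = -28447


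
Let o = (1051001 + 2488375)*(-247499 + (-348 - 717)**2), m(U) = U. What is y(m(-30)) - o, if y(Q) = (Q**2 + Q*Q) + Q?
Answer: -3138456721206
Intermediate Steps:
y(Q) = Q + 2*Q**2 (y(Q) = (Q**2 + Q**2) + Q = 2*Q**2 + Q = Q + 2*Q**2)
o = 3138456722976 (o = 3539376*(-247499 + (-1065)**2) = 3539376*(-247499 + 1134225) = 3539376*886726 = 3138456722976)
y(m(-30)) - o = -30*(1 + 2*(-30)) - 1*3138456722976 = -30*(1 - 60) - 3138456722976 = -30*(-59) - 3138456722976 = 1770 - 3138456722976 = -3138456721206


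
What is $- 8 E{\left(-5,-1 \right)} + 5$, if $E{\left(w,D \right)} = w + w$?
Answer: $85$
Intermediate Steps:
$E{\left(w,D \right)} = 2 w$
$- 8 E{\left(-5,-1 \right)} + 5 = - 8 \cdot 2 \left(-5\right) + 5 = \left(-8\right) \left(-10\right) + 5 = 80 + 5 = 85$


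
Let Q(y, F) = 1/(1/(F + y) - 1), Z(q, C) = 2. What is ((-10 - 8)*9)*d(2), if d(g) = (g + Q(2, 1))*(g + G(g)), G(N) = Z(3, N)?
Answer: -324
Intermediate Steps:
G(N) = 2
Q(y, F) = 1/(-1 + 1/(F + y))
d(g) = (2 + g)*(-3/2 + g) (d(g) = (g + (-1*1 - 1*2)/(-1 + 1 + 2))*(g + 2) = (g + (-1 - 2)/2)*(2 + g) = (g + (1/2)*(-3))*(2 + g) = (g - 3/2)*(2 + g) = (-3/2 + g)*(2 + g) = (2 + g)*(-3/2 + g))
((-10 - 8)*9)*d(2) = ((-10 - 8)*9)*(-3 + 2**2 + (1/2)*2) = (-18*9)*(-3 + 4 + 1) = -162*2 = -324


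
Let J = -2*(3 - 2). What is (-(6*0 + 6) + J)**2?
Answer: 64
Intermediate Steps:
J = -2 (J = -2*1 = -2)
(-(6*0 + 6) + J)**2 = (-(6*0 + 6) - 2)**2 = (-(0 + 6) - 2)**2 = (-1*6 - 2)**2 = (-6 - 2)**2 = (-8)**2 = 64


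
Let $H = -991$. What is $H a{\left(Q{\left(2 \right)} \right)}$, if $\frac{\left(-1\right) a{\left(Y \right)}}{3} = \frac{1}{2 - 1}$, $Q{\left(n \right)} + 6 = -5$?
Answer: $2973$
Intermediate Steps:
$Q{\left(n \right)} = -11$ ($Q{\left(n \right)} = -6 - 5 = -11$)
$a{\left(Y \right)} = -3$ ($a{\left(Y \right)} = - \frac{3}{2 - 1} = - \frac{3}{1} = \left(-3\right) 1 = -3$)
$H a{\left(Q{\left(2 \right)} \right)} = \left(-991\right) \left(-3\right) = 2973$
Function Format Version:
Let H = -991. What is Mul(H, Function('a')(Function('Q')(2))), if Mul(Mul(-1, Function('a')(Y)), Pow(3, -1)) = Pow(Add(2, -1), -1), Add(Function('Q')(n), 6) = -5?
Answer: 2973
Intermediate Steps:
Function('Q')(n) = -11 (Function('Q')(n) = Add(-6, -5) = -11)
Function('a')(Y) = -3 (Function('a')(Y) = Mul(-3, Pow(Add(2, -1), -1)) = Mul(-3, Pow(1, -1)) = Mul(-3, 1) = -3)
Mul(H, Function('a')(Function('Q')(2))) = Mul(-991, -3) = 2973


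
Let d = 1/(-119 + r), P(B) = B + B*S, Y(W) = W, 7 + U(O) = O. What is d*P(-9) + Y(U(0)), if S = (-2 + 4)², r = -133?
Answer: -191/28 ≈ -6.8214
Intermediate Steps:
U(O) = -7 + O
S = 4 (S = 2² = 4)
P(B) = 5*B (P(B) = B + B*4 = B + 4*B = 5*B)
d = -1/252 (d = 1/(-119 - 133) = 1/(-252) = -1/252 ≈ -0.0039683)
d*P(-9) + Y(U(0)) = -5*(-9)/252 + (-7 + 0) = -1/252*(-45) - 7 = 5/28 - 7 = -191/28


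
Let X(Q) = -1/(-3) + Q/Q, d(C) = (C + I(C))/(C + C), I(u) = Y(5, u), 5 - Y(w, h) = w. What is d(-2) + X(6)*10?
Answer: 83/6 ≈ 13.833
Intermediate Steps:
Y(w, h) = 5 - w
I(u) = 0 (I(u) = 5 - 1*5 = 5 - 5 = 0)
d(C) = ½ (d(C) = (C + 0)/(C + C) = C/((2*C)) = C*(1/(2*C)) = ½)
X(Q) = 4/3 (X(Q) = -1*(-⅓) + 1 = ⅓ + 1 = 4/3)
d(-2) + X(6)*10 = ½ + (4/3)*10 = ½ + 40/3 = 83/6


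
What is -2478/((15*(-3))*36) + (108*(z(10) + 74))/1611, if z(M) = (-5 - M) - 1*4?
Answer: 252127/48330 ≈ 5.2168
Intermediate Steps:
z(M) = -9 - M (z(M) = (-5 - M) - 4 = -9 - M)
-2478/((15*(-3))*36) + (108*(z(10) + 74))/1611 = -2478/((15*(-3))*36) + (108*((-9 - 1*10) + 74))/1611 = -2478/((-45*36)) + (108*((-9 - 10) + 74))*(1/1611) = -2478/(-1620) + (108*(-19 + 74))*(1/1611) = -2478*(-1/1620) + (108*55)*(1/1611) = 413/270 + 5940*(1/1611) = 413/270 + 660/179 = 252127/48330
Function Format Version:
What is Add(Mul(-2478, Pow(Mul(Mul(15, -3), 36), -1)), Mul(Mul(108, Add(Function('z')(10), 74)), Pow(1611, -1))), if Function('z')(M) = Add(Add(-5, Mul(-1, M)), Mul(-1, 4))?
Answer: Rational(252127, 48330) ≈ 5.2168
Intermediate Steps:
Function('z')(M) = Add(-9, Mul(-1, M)) (Function('z')(M) = Add(Add(-5, Mul(-1, M)), -4) = Add(-9, Mul(-1, M)))
Add(Mul(-2478, Pow(Mul(Mul(15, -3), 36), -1)), Mul(Mul(108, Add(Function('z')(10), 74)), Pow(1611, -1))) = Add(Mul(-2478, Pow(Mul(Mul(15, -3), 36), -1)), Mul(Mul(108, Add(Add(-9, Mul(-1, 10)), 74)), Pow(1611, -1))) = Add(Mul(-2478, Pow(Mul(-45, 36), -1)), Mul(Mul(108, Add(Add(-9, -10), 74)), Rational(1, 1611))) = Add(Mul(-2478, Pow(-1620, -1)), Mul(Mul(108, Add(-19, 74)), Rational(1, 1611))) = Add(Mul(-2478, Rational(-1, 1620)), Mul(Mul(108, 55), Rational(1, 1611))) = Add(Rational(413, 270), Mul(5940, Rational(1, 1611))) = Add(Rational(413, 270), Rational(660, 179)) = Rational(252127, 48330)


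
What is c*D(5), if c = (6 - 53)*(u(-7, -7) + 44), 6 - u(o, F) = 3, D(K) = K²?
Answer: -55225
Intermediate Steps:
u(o, F) = 3 (u(o, F) = 6 - 1*3 = 6 - 3 = 3)
c = -2209 (c = (6 - 53)*(3 + 44) = -47*47 = -2209)
c*D(5) = -2209*5² = -2209*25 = -55225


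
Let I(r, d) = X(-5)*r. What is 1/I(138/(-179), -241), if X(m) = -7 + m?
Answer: 179/1656 ≈ 0.10809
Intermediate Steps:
I(r, d) = -12*r (I(r, d) = (-7 - 5)*r = -12*r)
1/I(138/(-179), -241) = 1/(-1656/(-179)) = 1/(-1656*(-1)/179) = 1/(-12*(-138/179)) = 1/(1656/179) = 179/1656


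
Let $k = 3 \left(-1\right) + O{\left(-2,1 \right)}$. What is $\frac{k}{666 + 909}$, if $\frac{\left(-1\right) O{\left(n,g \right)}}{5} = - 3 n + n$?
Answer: $- \frac{23}{1575} \approx -0.014603$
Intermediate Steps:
$O{\left(n,g \right)} = 10 n$ ($O{\left(n,g \right)} = - 5 \left(- 3 n + n\right) = - 5 \left(- 2 n\right) = 10 n$)
$k = -23$ ($k = 3 \left(-1\right) + 10 \left(-2\right) = -3 - 20 = -23$)
$\frac{k}{666 + 909} = - \frac{23}{666 + 909} = - \frac{23}{1575}$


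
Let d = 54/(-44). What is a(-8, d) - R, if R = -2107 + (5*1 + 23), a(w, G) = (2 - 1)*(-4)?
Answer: 2075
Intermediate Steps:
d = -27/22 (d = 54*(-1/44) = -27/22 ≈ -1.2273)
a(w, G) = -4 (a(w, G) = 1*(-4) = -4)
R = -2079 (R = -2107 + (5 + 23) = -2107 + 28 = -2079)
a(-8, d) - R = -4 - 1*(-2079) = -4 + 2079 = 2075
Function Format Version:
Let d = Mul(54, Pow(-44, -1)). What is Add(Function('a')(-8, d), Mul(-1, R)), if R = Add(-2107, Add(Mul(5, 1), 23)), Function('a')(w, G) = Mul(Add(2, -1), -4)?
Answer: 2075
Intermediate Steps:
d = Rational(-27, 22) (d = Mul(54, Rational(-1, 44)) = Rational(-27, 22) ≈ -1.2273)
Function('a')(w, G) = -4 (Function('a')(w, G) = Mul(1, -4) = -4)
R = -2079 (R = Add(-2107, Add(5, 23)) = Add(-2107, 28) = -2079)
Add(Function('a')(-8, d), Mul(-1, R)) = Add(-4, Mul(-1, -2079)) = Add(-4, 2079) = 2075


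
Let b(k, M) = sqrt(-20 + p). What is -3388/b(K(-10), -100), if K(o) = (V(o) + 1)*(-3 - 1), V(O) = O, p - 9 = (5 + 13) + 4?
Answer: -308*sqrt(11) ≈ -1021.5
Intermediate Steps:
p = 31 (p = 9 + ((5 + 13) + 4) = 9 + (18 + 4) = 9 + 22 = 31)
K(o) = -4 - 4*o (K(o) = (o + 1)*(-3 - 1) = (1 + o)*(-4) = -4 - 4*o)
b(k, M) = sqrt(11) (b(k, M) = sqrt(-20 + 31) = sqrt(11))
-3388/b(K(-10), -100) = -3388*sqrt(11)/11 = -308*sqrt(11)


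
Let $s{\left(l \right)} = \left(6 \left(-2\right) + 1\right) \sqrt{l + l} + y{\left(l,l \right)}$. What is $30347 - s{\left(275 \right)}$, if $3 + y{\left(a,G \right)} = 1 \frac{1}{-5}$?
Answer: $\frac{151751}{5} + 55 \sqrt{22} \approx 30608.0$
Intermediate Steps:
$y{\left(a,G \right)} = - \frac{16}{5}$ ($y{\left(a,G \right)} = -3 + 1 \frac{1}{-5} = -3 + 1 \left(- \frac{1}{5}\right) = -3 - \frac{1}{5} = - \frac{16}{5}$)
$s{\left(l \right)} = - \frac{16}{5} - 11 \sqrt{2} \sqrt{l}$ ($s{\left(l \right)} = \left(6 \left(-2\right) + 1\right) \sqrt{l + l} - \frac{16}{5} = \left(-12 + 1\right) \sqrt{2 l} - \frac{16}{5} = - 11 \sqrt{2} \sqrt{l} - \frac{16}{5} = - \frac{16}{5} - 11 \sqrt{2} \sqrt{l}$)
$30347 - s{\left(275 \right)} = 30347 - \left(- \frac{16}{5} - 11 \sqrt{2} \sqrt{275}\right) = 30347 - \left(- \frac{16}{5} - 11 \sqrt{2} \cdot 5 \sqrt{11}\right) = 30347 - \left(- \frac{16}{5} - 55 \sqrt{22}\right) = 30347 + \left(\frac{16}{5} + 55 \sqrt{22}\right) = \frac{151751}{5} + 55 \sqrt{22}$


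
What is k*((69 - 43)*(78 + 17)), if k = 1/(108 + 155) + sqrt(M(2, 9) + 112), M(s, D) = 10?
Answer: 2470/263 + 2470*sqrt(122) ≈ 27291.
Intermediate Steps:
k = 1/263 + sqrt(122) (k = 1/(108 + 155) + sqrt(10 + 112) = 1/263 + sqrt(122) ≈ 11.049)
k*((69 - 43)*(78 + 17)) = (1/263 + sqrt(122))*((69 - 43)*(78 + 17)) = (1/263 + sqrt(122))*(26*95) = (1/263 + sqrt(122))*2470 = 2470/263 + 2470*sqrt(122)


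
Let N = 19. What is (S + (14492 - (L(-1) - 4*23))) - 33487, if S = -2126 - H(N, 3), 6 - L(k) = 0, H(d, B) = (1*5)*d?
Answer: -21130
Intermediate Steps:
H(d, B) = 5*d
L(k) = 6 (L(k) = 6 - 1*0 = 6 + 0 = 6)
S = -2221 (S = -2126 - 5*19 = -2126 - 1*95 = -2126 - 95 = -2221)
(S + (14492 - (L(-1) - 4*23))) - 33487 = (-2221 + (14492 - (6 - 4*23))) - 33487 = (-2221 + (14492 - (6 - 92))) - 33487 = (-2221 + (14492 - 1*(-86))) - 33487 = (-2221 + (14492 + 86)) - 33487 = (-2221 + 14578) - 33487 = 12357 - 33487 = -21130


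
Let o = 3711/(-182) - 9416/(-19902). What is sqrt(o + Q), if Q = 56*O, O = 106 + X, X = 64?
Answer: sqrt(2721673803030)/16926 ≈ 97.468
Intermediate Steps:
O = 170 (O = 106 + 64 = 170)
Q = 9520 (Q = 56*170 = 9520)
o = -337115/16926 (o = 3711*(-1/182) - 9416*(-1/19902) = -3711/182 + 44/93 = -337115/16926 ≈ -19.917)
sqrt(o + Q) = sqrt(-337115/16926 + 9520) = sqrt(160798405/16926) = sqrt(2721673803030)/16926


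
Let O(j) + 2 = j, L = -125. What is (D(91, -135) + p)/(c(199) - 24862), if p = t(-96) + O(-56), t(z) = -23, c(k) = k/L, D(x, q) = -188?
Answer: 33625/3107949 ≈ 0.010819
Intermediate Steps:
O(j) = -2 + j
c(k) = -k/125 (c(k) = k/(-125) = k*(-1/125) = -k/125)
p = -81 (p = -23 + (-2 - 56) = -23 - 58 = -81)
(D(91, -135) + p)/(c(199) - 24862) = (-188 - 81)/(-1/125*199 - 24862) = -269/(-199/125 - 24862) = -269/(-3107949/125) = -269*(-125/3107949) = 33625/3107949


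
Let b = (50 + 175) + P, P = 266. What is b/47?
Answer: 491/47 ≈ 10.447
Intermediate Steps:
b = 491 (b = (50 + 175) + 266 = 225 + 266 = 491)
b/47 = 491/47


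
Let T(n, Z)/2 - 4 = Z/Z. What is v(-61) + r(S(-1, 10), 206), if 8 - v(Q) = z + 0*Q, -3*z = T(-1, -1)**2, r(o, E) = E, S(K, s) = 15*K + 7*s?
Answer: 742/3 ≈ 247.33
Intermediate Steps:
T(n, Z) = 10 (T(n, Z) = 8 + 2*(Z/Z) = 8 + 2*1 = 8 + 2 = 10)
S(K, s) = 7*s + 15*K
z = -100/3 (z = -1/3*10**2 = -1/3*100 = -100/3 ≈ -33.333)
v(Q) = 124/3 (v(Q) = 8 - (-100/3 + 0*Q) = 8 - (-100/3 + 0) = 8 - 1*(-100/3) = 8 + 100/3 = 124/3)
v(-61) + r(S(-1, 10), 206) = 124/3 + 206 = 742/3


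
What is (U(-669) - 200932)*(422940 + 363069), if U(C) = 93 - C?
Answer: -157335421530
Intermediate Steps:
(U(-669) - 200932)*(422940 + 363069) = ((93 - 1*(-669)) - 200932)*(422940 + 363069) = ((93 + 669) - 200932)*786009 = (762 - 200932)*786009 = -200170*786009 = -157335421530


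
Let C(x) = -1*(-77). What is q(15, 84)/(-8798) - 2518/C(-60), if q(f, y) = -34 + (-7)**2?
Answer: -22154519/677446 ≈ -32.703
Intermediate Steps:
q(f, y) = 15 (q(f, y) = -34 + 49 = 15)
C(x) = 77
q(15, 84)/(-8798) - 2518/C(-60) = 15/(-8798) - 2518/77 = 15*(-1/8798) - 2518*1/77 = -15/8798 - 2518/77 = -22154519/677446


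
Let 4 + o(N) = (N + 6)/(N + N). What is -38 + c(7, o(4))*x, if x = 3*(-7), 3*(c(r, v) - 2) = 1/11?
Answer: -887/11 ≈ -80.636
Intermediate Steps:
o(N) = -4 + (6 + N)/(2*N) (o(N) = -4 + (N + 6)/(N + N) = -4 + (6 + N)/((2*N)) = -4 + (6 + N)*(1/(2*N)) = -4 + (6 + N)/(2*N))
c(r, v) = 67/33 (c(r, v) = 2 + (⅓)/11 = 2 + (⅓)*(1/11) = 2 + 1/33 = 67/33)
x = -21
-38 + c(7, o(4))*x = -38 + (67/33)*(-21) = -38 - 469/11 = -887/11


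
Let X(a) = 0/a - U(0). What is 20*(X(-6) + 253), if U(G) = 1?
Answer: 5040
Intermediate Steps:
X(a) = -1 (X(a) = 0/a - 1*1 = 0 - 1 = -1)
20*(X(-6) + 253) = 20*(-1 + 253) = 20*252 = 5040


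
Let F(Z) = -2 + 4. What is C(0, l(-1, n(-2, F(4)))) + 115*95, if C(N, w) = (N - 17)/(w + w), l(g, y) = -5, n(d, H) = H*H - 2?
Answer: 109267/10 ≈ 10927.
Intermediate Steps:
F(Z) = 2
n(d, H) = -2 + H² (n(d, H) = H² - 2 = -2 + H²)
C(N, w) = (-17 + N)/(2*w) (C(N, w) = (-17 + N)/((2*w)) = (-17 + N)*(1/(2*w)) = (-17 + N)/(2*w))
C(0, l(-1, n(-2, F(4)))) + 115*95 = (½)*(-17 + 0)/(-5) + 115*95 = (½)*(-⅕)*(-17) + 10925 = 17/10 + 10925 = 109267/10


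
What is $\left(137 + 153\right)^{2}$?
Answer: $84100$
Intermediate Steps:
$\left(137 + 153\right)^{2} = 290^{2} = 84100$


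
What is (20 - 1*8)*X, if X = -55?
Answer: -660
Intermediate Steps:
(20 - 1*8)*X = (20 - 1*8)*(-55) = (20 - 8)*(-55) = 12*(-55) = -660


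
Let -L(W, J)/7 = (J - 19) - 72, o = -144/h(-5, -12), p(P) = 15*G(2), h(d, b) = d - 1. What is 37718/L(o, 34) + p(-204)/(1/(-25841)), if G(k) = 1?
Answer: -154620667/399 ≈ -3.8752e+5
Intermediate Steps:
h(d, b) = -1 + d
p(P) = 15 (p(P) = 15*1 = 15)
o = 24 (o = -144/(-1 - 5) = -144/(-6) = -144*(-⅙) = 24)
L(W, J) = 637 - 7*J (L(W, J) = -7*((J - 19) - 72) = -7*((-19 + J) - 72) = -7*(-91 + J) = 637 - 7*J)
37718/L(o, 34) + p(-204)/(1/(-25841)) = 37718/(637 - 7*34) + 15/(1/(-25841)) = 37718/(637 - 238) + 15/(-1/25841) = 37718/399 + 15*(-25841) = 37718*(1/399) - 387615 = 37718/399 - 387615 = -154620667/399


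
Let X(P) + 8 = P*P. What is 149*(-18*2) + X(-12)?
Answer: -5228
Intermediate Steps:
X(P) = -8 + P² (X(P) = -8 + P*P = -8 + P²)
149*(-18*2) + X(-12) = 149*(-18*2) + (-8 + (-12)²) = 149*(-36) + (-8 + 144) = -5364 + 136 = -5228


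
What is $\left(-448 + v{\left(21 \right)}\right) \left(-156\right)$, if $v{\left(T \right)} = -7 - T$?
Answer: $74256$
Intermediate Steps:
$\left(-448 + v{\left(21 \right)}\right) \left(-156\right) = \left(-448 - 28\right) \left(-156\right) = \left(-476\right) \left(-156\right) = 74256$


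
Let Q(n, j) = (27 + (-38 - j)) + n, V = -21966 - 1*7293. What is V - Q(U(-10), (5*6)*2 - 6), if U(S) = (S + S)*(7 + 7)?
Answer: -28914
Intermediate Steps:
U(S) = 28*S (U(S) = (2*S)*14 = 28*S)
V = -29259 (V = -21966 - 7293 = -29259)
Q(n, j) = -11 + n - j (Q(n, j) = (-11 - j) + n = -11 + n - j)
V - Q(U(-10), (5*6)*2 - 6) = -29259 - (-11 + 28*(-10) - ((5*6)*2 - 6)) = -29259 - (-11 - 280 - (30*2 - 6)) = -29259 - (-11 - 280 - (60 - 6)) = -29259 - (-11 - 280 - 1*54) = -29259 - (-11 - 280 - 54) = -29259 - 1*(-345) = -29259 + 345 = -28914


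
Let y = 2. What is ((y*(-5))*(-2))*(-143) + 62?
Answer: -2798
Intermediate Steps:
((y*(-5))*(-2))*(-143) + 62 = ((2*(-5))*(-2))*(-143) + 62 = -10*(-2)*(-143) + 62 = 20*(-143) + 62 = -2860 + 62 = -2798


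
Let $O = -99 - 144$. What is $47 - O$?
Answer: $290$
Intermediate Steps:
$O = -243$
$47 - O = 47 - -243 = 47 + 243 = 290$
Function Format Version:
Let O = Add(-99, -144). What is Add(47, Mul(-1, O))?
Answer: 290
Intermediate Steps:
O = -243
Add(47, Mul(-1, O)) = Add(47, Mul(-1, -243)) = Add(47, 243) = 290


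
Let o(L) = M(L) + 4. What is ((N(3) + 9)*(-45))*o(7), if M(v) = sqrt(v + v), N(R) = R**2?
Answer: -3240 - 810*sqrt(14) ≈ -6270.7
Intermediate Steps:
M(v) = sqrt(2)*sqrt(v) (M(v) = sqrt(2*v) = sqrt(2)*sqrt(v))
o(L) = 4 + sqrt(2)*sqrt(L) (o(L) = sqrt(2)*sqrt(L) + 4 = 4 + sqrt(2)*sqrt(L))
((N(3) + 9)*(-45))*o(7) = ((3**2 + 9)*(-45))*(4 + sqrt(2)*sqrt(7)) = ((9 + 9)*(-45))*(4 + sqrt(14)) = (18*(-45))*(4 + sqrt(14)) = -810*(4 + sqrt(14)) = -3240 - 810*sqrt(14)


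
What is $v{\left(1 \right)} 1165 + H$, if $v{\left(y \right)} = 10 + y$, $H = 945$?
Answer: $13760$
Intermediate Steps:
$v{\left(1 \right)} 1165 + H = \left(10 + 1\right) 1165 + 945 = 11 \cdot 1165 + 945 = 12815 + 945 = 13760$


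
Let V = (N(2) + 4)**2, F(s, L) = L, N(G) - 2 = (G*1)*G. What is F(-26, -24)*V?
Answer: -2400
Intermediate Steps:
N(G) = 2 + G**2 (N(G) = 2 + (G*1)*G = 2 + G*G = 2 + G**2)
V = 100 (V = ((2 + 2**2) + 4)**2 = ((2 + 4) + 4)**2 = (6 + 4)**2 = 10**2 = 100)
F(-26, -24)*V = -24*100 = -2400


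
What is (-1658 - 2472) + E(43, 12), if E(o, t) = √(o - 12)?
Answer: -4130 + √31 ≈ -4124.4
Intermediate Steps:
E(o, t) = √(-12 + o)
(-1658 - 2472) + E(43, 12) = (-1658 - 2472) + √(-12 + 43) = -4130 + √31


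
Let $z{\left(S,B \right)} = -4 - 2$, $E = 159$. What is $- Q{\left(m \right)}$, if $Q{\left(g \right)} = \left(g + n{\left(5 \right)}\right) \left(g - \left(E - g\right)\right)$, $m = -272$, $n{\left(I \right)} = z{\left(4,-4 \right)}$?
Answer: $-195434$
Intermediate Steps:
$z{\left(S,B \right)} = -6$
$n{\left(I \right)} = -6$
$Q{\left(g \right)} = \left(-159 + 2 g\right) \left(-6 + g\right)$ ($Q{\left(g \right)} = \left(g - 6\right) \left(g + \left(g - 159\right)\right) = \left(-6 + g\right) \left(g + \left(g - 159\right)\right) = \left(-6 + g\right) \left(g + \left(-159 + g\right)\right) = \left(-6 + g\right) \left(-159 + 2 g\right) = \left(-159 + 2 g\right) \left(-6 + g\right)$)
$- Q{\left(m \right)} = - (954 - -46512 + 2 \left(-272\right)^{2}) = - (954 + 46512 + 2 \cdot 73984) = - (954 + 46512 + 147968) = \left(-1\right) 195434 = -195434$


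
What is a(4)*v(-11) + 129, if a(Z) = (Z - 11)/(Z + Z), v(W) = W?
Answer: 1109/8 ≈ 138.63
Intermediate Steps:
a(Z) = (-11 + Z)/(2*Z) (a(Z) = (-11 + Z)/((2*Z)) = (-11 + Z)*(1/(2*Z)) = (-11 + Z)/(2*Z))
a(4)*v(-11) + 129 = ((½)*(-11 + 4)/4)*(-11) + 129 = ((½)*(¼)*(-7))*(-11) + 129 = -7/8*(-11) + 129 = 77/8 + 129 = 1109/8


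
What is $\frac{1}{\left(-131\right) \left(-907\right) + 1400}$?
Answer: $\frac{1}{120217} \approx 8.3183 \cdot 10^{-6}$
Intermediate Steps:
$\frac{1}{\left(-131\right) \left(-907\right) + 1400} = \frac{1}{118817 + 1400} = \frac{1}{120217}$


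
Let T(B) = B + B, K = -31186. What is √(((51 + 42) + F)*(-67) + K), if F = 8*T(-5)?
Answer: I*√32057 ≈ 179.04*I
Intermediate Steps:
T(B) = 2*B
F = -80 (F = 8*(2*(-5)) = 8*(-10) = -80)
√(((51 + 42) + F)*(-67) + K) = √(((51 + 42) - 80)*(-67) - 31186) = √((93 - 80)*(-67) - 31186) = √(13*(-67) - 31186) = √(-871 - 31186) = √(-32057) = I*√32057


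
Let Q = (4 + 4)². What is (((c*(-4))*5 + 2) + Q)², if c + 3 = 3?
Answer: 4356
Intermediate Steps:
c = 0 (c = -3 + 3 = 0)
Q = 64 (Q = 8² = 64)
(((c*(-4))*5 + 2) + Q)² = (((0*(-4))*5 + 2) + 64)² = ((0*5 + 2) + 64)² = ((0 + 2) + 64)² = (2 + 64)² = 66² = 4356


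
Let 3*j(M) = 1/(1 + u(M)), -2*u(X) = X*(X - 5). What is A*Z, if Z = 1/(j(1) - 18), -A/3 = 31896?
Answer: 861192/161 ≈ 5349.0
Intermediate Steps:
A = -95688 (A = -3*31896 = -95688)
u(X) = -X*(-5 + X)/2 (u(X) = -X*(X - 5)/2 = -X*(-5 + X)/2)
j(M) = 1/(3*(1 + M*(5 - M)/2))
Z = -9/161 (Z = 1/(-2/(-6 + 3*1*(-5 + 1)) - 18) = 1/(-2/(-6 + 3*1*(-4)) - 18) = 1/(-2/(-6 - 12) - 18) = 1/(-2/(-18) - 18) = 1/(-2*(-1/18) - 18) = 1/(⅑ - 18) = 1/(-161/9) = -9/161 ≈ -0.055901)
A*Z = -95688*(-9/161) = 861192/161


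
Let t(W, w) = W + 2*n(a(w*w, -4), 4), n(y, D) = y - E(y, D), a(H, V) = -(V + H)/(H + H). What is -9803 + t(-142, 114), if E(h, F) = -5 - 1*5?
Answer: -32249573/3249 ≈ -9926.0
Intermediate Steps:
E(h, F) = -10 (E(h, F) = -5 - 5 = -10)
a(H, V) = -(H + V)/(2*H)
n(y, D) = 10 + y (n(y, D) = y - 1*(-10) = y + 10 = 10 + y)
t(W, w) = 20 + W + (4 - w²)/w² (t(W, w) = W + 2*(10 + (-w*w - 1*(-4))/(2*((w*w)))) = W + 2*(10 + (-w² + 4)/(2*(w²))) = W + 2*(10 + (4 - w²)/(2*w²)) = W + (20 + (4 - w²)/w²) = 20 + W + (4 - w²)/w²)
-9803 + t(-142, 114) = -9803 + (19 - 142 + 4/114²) = -9803 + (19 - 142 + 4*(1/12996)) = -9803 + (19 - 142 + 1/3249) = -9803 - 399626/3249 = -32249573/3249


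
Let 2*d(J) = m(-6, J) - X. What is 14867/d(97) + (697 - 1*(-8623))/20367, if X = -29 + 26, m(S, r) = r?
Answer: 303262189/1018350 ≈ 297.80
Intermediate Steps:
X = -3
d(J) = 3/2 + J/2 (d(J) = (J - 1*(-3))/2 = (J + 3)/2 = (3 + J)/2 = 3/2 + J/2)
14867/d(97) + (697 - 1*(-8623))/20367 = 14867/(3/2 + (½)*97) + (697 - 1*(-8623))/20367 = 14867/(3/2 + 97/2) + (697 + 8623)*(1/20367) = 14867/50 + 9320*(1/20367) = 14867*(1/50) + 9320/20367 = 14867/50 + 9320/20367 = 303262189/1018350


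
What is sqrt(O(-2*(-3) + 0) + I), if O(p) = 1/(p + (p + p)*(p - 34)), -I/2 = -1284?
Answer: sqrt(279654870)/330 ≈ 50.675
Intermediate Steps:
I = 2568 (I = -2*(-1284) = 2568)
O(p) = 1/(p + 2*p*(-34 + p)) (O(p) = 1/(p + (2*p)*(-34 + p)) = 1/(p + 2*p*(-34 + p)))
sqrt(O(-2*(-3) + 0) + I) = sqrt(1/((-2*(-3) + 0)*(-67 + 2*(-2*(-3) + 0))) + 2568) = sqrt(1/((6 + 0)*(-67 + 2*(6 + 0))) + 2568) = sqrt(1/(6*(-67 + 2*6)) + 2568) = sqrt(1/(6*(-67 + 12)) + 2568) = sqrt((1/6)/(-55) + 2568) = sqrt((1/6)*(-1/55) + 2568) = sqrt(-1/330 + 2568) = sqrt(847439/330) = sqrt(279654870)/330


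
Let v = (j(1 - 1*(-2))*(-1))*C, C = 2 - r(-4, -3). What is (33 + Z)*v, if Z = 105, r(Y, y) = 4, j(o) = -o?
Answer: -828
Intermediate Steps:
C = -2 (C = 2 - 1*4 = 2 - 4 = -2)
v = -6 (v = (-(1 - 1*(-2))*(-1))*(-2) = (-(1 + 2)*(-1))*(-2) = (-1*3*(-1))*(-2) = -3*(-1)*(-2) = 3*(-2) = -6)
(33 + Z)*v = (33 + 105)*(-6) = 138*(-6) = -828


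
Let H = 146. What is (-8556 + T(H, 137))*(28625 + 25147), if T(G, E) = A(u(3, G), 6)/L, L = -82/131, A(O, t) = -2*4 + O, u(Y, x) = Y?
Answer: -18845392182/41 ≈ -4.5964e+8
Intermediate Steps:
A(O, t) = -8 + O
L = -82/131 (L = -82*1/131 = -82/131 ≈ -0.62595)
T(G, E) = 655/82 (T(G, E) = (-8 + 3)/(-82/131) = -5*(-131/82) = 655/82)
(-8556 + T(H, 137))*(28625 + 25147) = (-8556 + 655/82)*(28625 + 25147) = -700937/82*53772 = -18845392182/41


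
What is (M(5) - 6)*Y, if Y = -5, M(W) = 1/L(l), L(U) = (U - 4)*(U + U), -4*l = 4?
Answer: 59/2 ≈ 29.500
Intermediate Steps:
l = -1 (l = -¼*4 = -1)
L(U) = 2*U*(-4 + U) (L(U) = (-4 + U)*(2*U) = 2*U*(-4 + U))
M(W) = ⅒ (M(W) = 1/(2*(-1)*(-4 - 1)) = 1/(2*(-1)*(-5)) = 1/10 = 1*(⅒) = ⅒)
(M(5) - 6)*Y = (⅒ - 6)*(-5) = -59/10*(-5) = 59/2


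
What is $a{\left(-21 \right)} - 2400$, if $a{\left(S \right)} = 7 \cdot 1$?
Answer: $-2393$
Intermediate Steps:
$a{\left(S \right)} = 7$
$a{\left(-21 \right)} - 2400 = 7 - 2400 = -2393$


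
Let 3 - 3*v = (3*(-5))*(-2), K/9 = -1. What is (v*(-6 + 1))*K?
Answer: -405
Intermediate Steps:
K = -9 (K = 9*(-1) = -9)
v = -9 (v = 1 - 3*(-5)*(-2)/3 = 1 - (-5)*(-2) = 1 - ⅓*30 = 1 - 10 = -9)
(v*(-6 + 1))*K = -9*(-6 + 1)*(-9) = -9*(-5)*(-9) = 45*(-9) = -405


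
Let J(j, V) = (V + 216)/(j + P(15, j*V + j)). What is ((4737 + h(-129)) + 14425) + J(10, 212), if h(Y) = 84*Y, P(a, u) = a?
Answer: 208578/25 ≈ 8343.1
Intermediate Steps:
J(j, V) = (216 + V)/(15 + j) (J(j, V) = (V + 216)/(j + 15) = (216 + V)/(15 + j))
((4737 + h(-129)) + 14425) + J(10, 212) = ((4737 + 84*(-129)) + 14425) + (216 + 212)/(15 + 10) = ((4737 - 10836) + 14425) + 428/25 = (-6099 + 14425) + (1/25)*428 = 8326 + 428/25 = 208578/25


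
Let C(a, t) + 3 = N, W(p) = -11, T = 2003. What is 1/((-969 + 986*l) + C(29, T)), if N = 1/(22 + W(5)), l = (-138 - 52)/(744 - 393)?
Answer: -3861/5813281 ≈ -0.00066417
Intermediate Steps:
l = -190/351 ≈ -0.54131
N = 1/11 (N = 1/(22 - 11) = 1/11 ≈ 0.090909)
C(a, t) = -32/11 (C(a, t) = -3 + 1/11 = -32/11)
1/((-969 + 986*l) + C(29, T)) = 1/((-969 + 986*(-190/351)) - 32/11) = 1/((-969 - 187340/351) - 32/11) = 1/(-527459/351 - 32/11) = 1/(-5813281/3861) = -3861/5813281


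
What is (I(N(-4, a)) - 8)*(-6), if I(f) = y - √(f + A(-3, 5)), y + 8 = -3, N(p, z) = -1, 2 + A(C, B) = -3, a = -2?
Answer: 114 + 6*I*√6 ≈ 114.0 + 14.697*I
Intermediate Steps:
A(C, B) = -5 (A(C, B) = -2 - 3 = -5)
y = -11 (y = -8 - 3 = -11)
I(f) = -11 - √(-5 + f) (I(f) = -11 - √(f - 5) = -11 - √(-5 + f))
(I(N(-4, a)) - 8)*(-6) = ((-11 - √(-5 - 1)) - 8)*(-6) = ((-11 - √(-6)) - 8)*(-6) = ((-11 - I*√6) - 8)*(-6) = (-19 - I*√6)*(-6) = 114 + 6*I*√6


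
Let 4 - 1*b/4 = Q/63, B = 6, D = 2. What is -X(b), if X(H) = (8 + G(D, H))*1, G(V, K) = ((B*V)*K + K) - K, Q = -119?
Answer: -872/3 ≈ -290.67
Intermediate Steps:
b = 212/9 (b = 16 - (-476)/63 = 16 - 4*(-17/9) = 16 + 68/9 = 212/9 ≈ 23.556)
G(V, K) = 6*K*V (G(V, K) = ((6*V)*K + K) - K = (6*K*V + K) - K = (K + 6*K*V) - K = 6*K*V)
X(H) = 8 + 12*H (X(H) = (8 + 6*H*2)*1 = (8 + 12*H)*1 = 8 + 12*H)
-X(b) = -(8 + 12*(212/9)) = -(8 + 848/3) = -1*872/3 = -872/3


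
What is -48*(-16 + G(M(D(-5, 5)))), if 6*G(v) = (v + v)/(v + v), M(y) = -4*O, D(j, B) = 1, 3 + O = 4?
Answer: 760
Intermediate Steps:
O = 1 (O = -3 + 4 = 1)
M(y) = -4 (M(y) = -4*1 = -4)
G(v) = ⅙ (G(v) = ((v + v)/(v + v))/6 = ((2*v)/((2*v)))/6 = ((2*v)*(1/(2*v)))/6 = (⅙)*1 = ⅙)
-48*(-16 + G(M(D(-5, 5)))) = -48*(-16 + ⅙) = -48*(-95/6) = 760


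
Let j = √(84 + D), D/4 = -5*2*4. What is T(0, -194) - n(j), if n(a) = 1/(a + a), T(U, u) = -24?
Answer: -24 + I*√19/76 ≈ -24.0 + 0.057354*I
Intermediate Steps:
D = -160 (D = 4*(-5*2*4) = 4*(-10*4) = 4*(-40) = -160)
j = 2*I*√19 (j = √(84 - 160) = √(-76) = 2*I*√19 ≈ 8.7178*I)
n(a) = 1/(2*a)
T(0, -194) - n(j) = -24 - 1/(2*(2*I*√19)) = -24 - (-I*√19/38)/2 = -24 - (-1)*I*√19/76 = -24 + I*√19/76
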